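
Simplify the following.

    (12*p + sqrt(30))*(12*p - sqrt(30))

Difference of squares with P = 12*p, Q = sqrt(30).

144*p^2 - 30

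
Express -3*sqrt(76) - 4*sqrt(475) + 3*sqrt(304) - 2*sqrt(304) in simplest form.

3*sqrt(76) = 6*sqrt(19); 4*sqrt(475) = 20*sqrt(19); 3*sqrt(304) = 12*sqrt(19); 2*sqrt(304) = 8*sqrt(19)
Combine: (-6 - 20 + 12 - 8)·sqrt(19) = -22*sqrt(19)

-22*sqrt(19)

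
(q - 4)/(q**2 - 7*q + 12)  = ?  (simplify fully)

Factor: q**2 - 7*q + 12 = (q - 4)*(q - 3)
Cancel the common factor (q - 4).

1/(q - 3)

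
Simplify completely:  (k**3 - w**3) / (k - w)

k**3 - w**3 = (k - w)(k**2 + k*w + w**2).

k**2 + k*w + w**2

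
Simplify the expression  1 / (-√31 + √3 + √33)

Group as (√3 + √33) - √31; multiply by (√3 + √33) + √31, then rationalise the remaining surd.

(-5*√31 + √33 + 61*√3 + 6*√341)/371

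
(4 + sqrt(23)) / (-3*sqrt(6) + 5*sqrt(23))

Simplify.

(12*sqrt(6) + 3*sqrt(138) + 20*sqrt(23) + 115)/521

Multiply numerator and denominator by 3*sqrt(6) + 5*sqrt(23).
Denominator becomes 521; numerator becomes 12*sqrt(6) + 3*sqrt(138) + 20*sqrt(23) + 115.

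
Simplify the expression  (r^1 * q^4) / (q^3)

q*r

Quotient: r^1 * q^1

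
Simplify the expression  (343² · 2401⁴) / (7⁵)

343² = 7^6; 2401⁴ = 7^16; 7⁵ = 7^5
Combine exponents: 7^17

7^17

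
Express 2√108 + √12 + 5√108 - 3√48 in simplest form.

32*√3

2√108 = 12*√3; √12 = 2*√3; 5√108 = 30*√3; 3√48 = 12*√3
Combine: (12 + 2 + 30 - 12)·√3 = 32*√3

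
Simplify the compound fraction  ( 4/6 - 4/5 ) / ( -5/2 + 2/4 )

Numerator: 4/6 - 4/5 = -2/15
Denominator: -5/2 + 2/4 = -2
Divide: (-2/15) · (-1/2) = 1/15

1/15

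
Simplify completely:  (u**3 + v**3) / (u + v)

Factor as (a+b)(a**2-ab+b**2) with a=v, b=u.

u**2 - u*v + v**2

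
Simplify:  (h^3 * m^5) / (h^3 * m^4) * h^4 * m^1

h^4*m^2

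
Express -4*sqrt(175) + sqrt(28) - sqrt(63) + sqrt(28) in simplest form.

-19*sqrt(7)

4*sqrt(175) = 20*sqrt(7); sqrt(28) = 2*sqrt(7); sqrt(63) = 3*sqrt(7); sqrt(28) = 2*sqrt(7)
Combine: (-20 + 2 - 3 + 2)·sqrt(7) = -19*sqrt(7)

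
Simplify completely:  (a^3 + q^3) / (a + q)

a^2 - a*q + q^2

Apply the sum-of-cubes factorisation and cancel (a + q).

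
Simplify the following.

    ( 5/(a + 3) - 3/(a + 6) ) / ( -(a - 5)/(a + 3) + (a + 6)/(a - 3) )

(2*a^2 + 15*a - 63)/(17*a^2 + 105*a + 18)

Numerator: 5/(a + 3) - 3/(a + 6) = (2*a + 21)/(a^2 + 9*a + 18)
Denominator: -(a - 5)/(a + 3) + (a + 6)/(a - 3) = (17*a + 3)/(a^2 - 9)
Divide: ((2*a + 21)/(a^2 + 9*a + 18)) · ((a^2 - 9)/(17*a + 3)) = (2*a^2 + 15*a - 63)/(17*a^2 + 105*a + 18)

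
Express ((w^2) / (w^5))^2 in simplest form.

w^(-6)

Inside the bracket: (w^-3)
Raise to the power 2: (w^-6)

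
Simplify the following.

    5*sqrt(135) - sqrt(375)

10*sqrt(15)

5*sqrt(135) = 15*sqrt(15); sqrt(375) = 5*sqrt(15)
Combine: (15 - 5)·sqrt(15) = 10*sqrt(15)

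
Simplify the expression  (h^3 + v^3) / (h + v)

Factor as (a+b)(a^2-ab+b^2) with a=h, b=v.

h^2 - h*v + v^2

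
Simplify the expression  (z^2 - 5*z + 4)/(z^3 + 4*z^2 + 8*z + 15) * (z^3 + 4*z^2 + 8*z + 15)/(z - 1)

Factor: z^2 - 5*z + 4 = (z - 4)*(z - 1);  z^3 + 4*z^2 + 8*z + 15 = (z + 3)*(z^2 + z + 5);  z^3 + 4*z^2 + 8*z + 15 = (z + 3)*(z^2 + z + 5)
Cancel the common factors (z^2 + z + 5), (z + 3), (z - 1).

z - 4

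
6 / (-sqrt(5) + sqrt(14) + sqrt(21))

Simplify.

(-15*sqrt(5) - sqrt(21) + 6*sqrt(14) + 7*sqrt(30))/23

Group as (sqrt(14) + sqrt(21)) - sqrt(5); multiply by (sqrt(14) + sqrt(21)) + sqrt(5), then rationalise the remaining surd.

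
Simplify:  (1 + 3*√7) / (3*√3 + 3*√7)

Multiply numerator and denominator by -3*√3 + 3*√7.
Denominator becomes 36; numerator becomes -9*√21 - 3*√3 + 3*√7 + 63.

(-3*√21 - √3 + √7 + 21)/12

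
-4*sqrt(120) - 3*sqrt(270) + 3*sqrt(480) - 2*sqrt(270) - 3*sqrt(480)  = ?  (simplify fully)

4*sqrt(120) = 8*sqrt(30); 3*sqrt(270) = 9*sqrt(30); 3*sqrt(480) = 12*sqrt(30); 2*sqrt(270) = 6*sqrt(30); 3*sqrt(480) = 12*sqrt(30)
Combine: (-8 - 9 + 12 - 6 - 12)·sqrt(30) = -23*sqrt(30)

-23*sqrt(30)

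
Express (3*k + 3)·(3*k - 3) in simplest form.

(3*k)^2 - (3)^2 = 9*k² - 9.

9*k² - 9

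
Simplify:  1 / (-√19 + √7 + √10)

(√19 + 8*√10 + 11*√7 + √1330)/138

Group as (√7 + √10) - √19; multiply by (√7 + √10) + √19, then rationalise the remaining surd.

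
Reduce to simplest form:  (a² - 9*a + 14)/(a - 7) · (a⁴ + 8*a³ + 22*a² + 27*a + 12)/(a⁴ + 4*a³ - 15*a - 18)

(a² + 5*a + 4)/(a + 3)

Factor: a² - 9*a + 14 = (a - 2)·(a - 7);  a⁴ + 8*a³ + 22*a² + 27*a + 12 = (a + 1)·(a² + 3*a + 3)·(a + 4);  a⁴ + 4*a³ - 15*a - 18 = (a² + 3*a + 3)·(a - 2)·(a + 3)
Cancel the common factors (a² + 3*a + 3), (a - 2), (a - 7).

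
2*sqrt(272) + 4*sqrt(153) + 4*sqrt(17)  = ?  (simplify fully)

2*sqrt(272) = 8*sqrt(17); 4*sqrt(153) = 12*sqrt(17); 4*sqrt(17) = 4*sqrt(17)
Combine: (8 + 12 + 4)·sqrt(17) = 24*sqrt(17)

24*sqrt(17)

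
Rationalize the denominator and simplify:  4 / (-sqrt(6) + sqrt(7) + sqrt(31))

(-30*sqrt(7) - 2*sqrt(1302) + 32*sqrt(6) + 18*sqrt(31))/39

Group as (sqrt(7) + sqrt(31)) - sqrt(6); multiply by (sqrt(7) + sqrt(31)) + sqrt(6), then rationalise the remaining surd.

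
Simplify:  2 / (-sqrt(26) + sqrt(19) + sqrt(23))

Group as (sqrt(19) + sqrt(23)) - sqrt(26); multiply by (sqrt(19) + sqrt(23)) + sqrt(26), then rationalise the remaining surd.

(-8*sqrt(26) + 11*sqrt(23) + 15*sqrt(19) + sqrt(11362))/373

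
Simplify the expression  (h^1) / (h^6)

h^(-5)

Quotient: (h^-5)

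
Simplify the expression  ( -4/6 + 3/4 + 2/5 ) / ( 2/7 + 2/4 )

Numerator: -4/6 + 3/4 + 2/5 = 29/60
Denominator: 2/7 + 2/4 = 11/14
Divide: (29/60) · (14/11) = 203/330

203/330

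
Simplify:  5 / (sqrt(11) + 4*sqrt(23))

Multiply numerator and denominator by -4*sqrt(23) + sqrt(11).
Denominator becomes -357; numerator becomes -20*sqrt(23) + 5*sqrt(11).

(-5*sqrt(11) + 20*sqrt(23))/357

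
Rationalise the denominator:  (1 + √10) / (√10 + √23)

(-10 - √10 + √23 + √230)/13

Multiply numerator and denominator by -√23 + √10.
Denominator becomes -13; numerator becomes -√230 - √23 + √10 + 10.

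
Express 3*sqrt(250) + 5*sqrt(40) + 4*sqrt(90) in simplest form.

37*sqrt(10)

3*sqrt(250) = 15*sqrt(10); 5*sqrt(40) = 10*sqrt(10); 4*sqrt(90) = 12*sqrt(10)
Combine: (15 + 10 + 12)·sqrt(10) = 37*sqrt(10)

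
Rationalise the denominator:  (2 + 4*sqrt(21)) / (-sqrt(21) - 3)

(-39 + 5*sqrt(21))/6

Multiply numerator and denominator by -3 + sqrt(21).
Denominator becomes -12; numerator becomes -10*sqrt(21) + 78.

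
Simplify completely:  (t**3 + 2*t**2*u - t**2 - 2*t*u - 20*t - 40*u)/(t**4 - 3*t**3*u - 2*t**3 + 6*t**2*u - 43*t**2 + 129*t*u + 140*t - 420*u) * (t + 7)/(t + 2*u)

Factor: t**3 + 2*t**2*u - t**2 - 2*t*u - 20*t - 40*u = (t + 4)*(t - 5)*(t + 2*u);  t**4 - 3*t**3*u - 2*t**3 + 6*t**2*u - 43*t**2 + 129*t*u + 140*t - 420*u = (t - 3*u)*(t + 7)*(t - 4)*(t - 5)
Cancel the common factors (t + 2*u), (t + 7), (t - 5).

(t + 4)/(t**2 - 3*t*u - 4*t + 12*u)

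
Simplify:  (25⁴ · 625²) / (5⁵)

25⁴ = 5^8; 625² = 5^8; 5⁵ = 5^5
Combine exponents: 5^11

5^11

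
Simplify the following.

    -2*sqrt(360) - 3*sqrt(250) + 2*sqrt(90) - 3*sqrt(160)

-33*sqrt(10)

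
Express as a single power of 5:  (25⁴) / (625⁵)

25⁴ = 5^8; 625⁵ = 5^20
Combine exponents: 5^(-12)

5^(-12)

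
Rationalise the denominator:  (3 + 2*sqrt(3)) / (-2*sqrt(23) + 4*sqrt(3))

(-2*sqrt(69) - 3*sqrt(23) - 12 - 6*sqrt(3))/22

Multiply numerator and denominator by 4*sqrt(3) + 2*sqrt(23).
Denominator becomes -44; numerator becomes 12*sqrt(3) + 24 + 6*sqrt(23) + 4*sqrt(69).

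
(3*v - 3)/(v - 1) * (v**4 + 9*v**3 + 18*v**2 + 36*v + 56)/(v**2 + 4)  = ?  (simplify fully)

3*v**2 + 27*v + 42

Factor: 3*v - 3 = 3*(v - 1);  v**4 + 9*v**3 + 18*v**2 + 36*v + 56 = (v**2 + 4)*(v + 2)*(v + 7)
Cancel the common factors (v**2 + 4), (v - 1).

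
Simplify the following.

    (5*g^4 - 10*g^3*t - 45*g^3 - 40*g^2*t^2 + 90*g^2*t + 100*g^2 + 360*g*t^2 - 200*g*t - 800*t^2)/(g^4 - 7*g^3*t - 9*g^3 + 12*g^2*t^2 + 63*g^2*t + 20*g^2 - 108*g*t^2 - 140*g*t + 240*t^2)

Factor: 5*g^4 - 10*g^3*t - 45*g^3 - 40*g^2*t^2 + 90*g^2*t + 100*g^2 + 360*g*t^2 - 200*g*t - 800*t^2 = 5*(g - 4*t)*(g - 5)*(g - 4)*(g + 2*t);  g^4 - 7*g^3*t - 9*g^3 + 12*g^2*t^2 + 63*g^2*t + 20*g^2 - 108*g*t^2 - 140*g*t + 240*t^2 = (g - 4*t)*(g - 4)*(g - 5)*(g - 3*t)
Cancel the common factors (g - 4), (g - 4*t), (g - 5).

(-5*g - 10*t)/(-g + 3*t)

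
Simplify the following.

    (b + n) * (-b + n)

Telescope via difference of squares: (n+b)(n-b) = -b^2 + n^2.

-b^2 + n^2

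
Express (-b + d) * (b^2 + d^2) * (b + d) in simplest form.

(d+b)(d-b) = -b^2 + d^2; continue pairing.

-b^4 + d^4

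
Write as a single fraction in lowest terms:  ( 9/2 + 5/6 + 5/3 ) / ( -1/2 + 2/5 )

-70

Numerator: 9/2 + 5/6 + 5/3 = 7
Denominator: -1/2 + 2/5 = -1/10
Divide: (7) · (-10) = -70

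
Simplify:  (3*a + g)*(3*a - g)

9*a^2 - g^2

Difference of squares with P = 3*a, Q = g.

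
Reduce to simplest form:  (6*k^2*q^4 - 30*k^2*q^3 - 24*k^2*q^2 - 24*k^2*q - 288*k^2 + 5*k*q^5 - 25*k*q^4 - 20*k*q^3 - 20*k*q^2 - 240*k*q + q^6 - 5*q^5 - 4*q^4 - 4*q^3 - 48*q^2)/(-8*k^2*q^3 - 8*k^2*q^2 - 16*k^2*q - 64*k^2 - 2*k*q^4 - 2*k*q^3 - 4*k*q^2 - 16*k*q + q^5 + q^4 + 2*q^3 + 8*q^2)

(3*k*q - 18*k + q^2 - 6*q)/(-4*k + q)

Factor: 6*k^2*q^4 - 30*k^2*q^3 - 24*k^2*q^2 - 24*k^2*q - 288*k^2 + 5*k*q^5 - 25*k*q^4 - 20*k*q^3 - 20*k*q^2 - 240*k*q + q^6 - 5*q^5 - 4*q^4 - 4*q^3 - 48*q^2 = (q + 2)*(2*k + q)*(3*k + q)*(q - 6)*(q^2 - q + 4);  -8*k^2*q^3 - 8*k^2*q^2 - 16*k^2*q - 64*k^2 - 2*k*q^4 - 2*k*q^3 - 4*k*q^2 - 16*k*q + q^5 + q^4 + 2*q^3 + 8*q^2 = (q^2 - q + 4)*(-4*k + q)*(q + 2)*(2*k + q)
Cancel the common factors (q^2 - q + 4), (2*k + q), (q + 2).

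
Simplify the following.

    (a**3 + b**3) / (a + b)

a**2 - a*b + b**2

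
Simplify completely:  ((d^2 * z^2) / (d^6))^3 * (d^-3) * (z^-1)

Inside the bracket: (d^-4) * z^2
Raise to the power 3: (d^-12) * z^6
Multiply by (d^-3) * (z^-1): add exponents.

z^5/d^15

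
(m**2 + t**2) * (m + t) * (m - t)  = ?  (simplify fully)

m**4 - t**4

(m+t)(m-t) = m**2 - t**2; continue pairing.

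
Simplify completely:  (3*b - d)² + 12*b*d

After expansion: 9*b² + 6*b*d + d² — a perfect-square trinomial.

(3*b + d)²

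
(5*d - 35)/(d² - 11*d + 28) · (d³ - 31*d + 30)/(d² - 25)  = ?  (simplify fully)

(5*d² + 25*d - 30)/(d² + d - 20)

Factor: 5*d - 35 = 5·(d - 7);  d² - 11*d + 28 = (d - 7)·(d - 4);  d³ - 31*d + 30 = (d - 1)·(d + 6)·(d - 5);  d² - 25 = (d - 5)·(d + 5)
Cancel the common factors (d - 5), (d - 7).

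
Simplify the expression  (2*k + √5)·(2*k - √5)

Difference of squares with P = 2*k, Q = √5.

4*k² - 5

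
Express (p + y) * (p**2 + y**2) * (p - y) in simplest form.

Telescope via difference of squares: (p+y)(p-y) = p**2 - y**2, then repeat with the next factor.

p**4 - y**4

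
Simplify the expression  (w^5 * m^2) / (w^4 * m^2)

Quotient: w^1

w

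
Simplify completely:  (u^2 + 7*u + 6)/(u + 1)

u + 6

Factor: u^2 + 7*u + 6 = (u + 1)*(u + 6)
Cancel the common factor (u + 1).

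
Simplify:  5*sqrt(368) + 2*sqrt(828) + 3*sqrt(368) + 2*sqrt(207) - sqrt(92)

48*sqrt(23)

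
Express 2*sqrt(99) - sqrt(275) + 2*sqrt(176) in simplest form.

9*sqrt(11)

2*sqrt(99) = 6*sqrt(11); sqrt(275) = 5*sqrt(11); 2*sqrt(176) = 8*sqrt(11)
Combine: (6 - 5 + 8)·sqrt(11) = 9*sqrt(11)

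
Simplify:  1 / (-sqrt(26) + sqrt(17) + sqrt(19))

(-5*sqrt(26) + 12*sqrt(19) + 14*sqrt(17) + sqrt(8398))/596

Group as (sqrt(17) + sqrt(19)) - sqrt(26); multiply by (sqrt(17) + sqrt(19)) + sqrt(26), then rationalise the remaining surd.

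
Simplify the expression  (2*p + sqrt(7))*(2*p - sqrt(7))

Difference of squares with P = 2*p, Q = sqrt(7).

4*p**2 - 7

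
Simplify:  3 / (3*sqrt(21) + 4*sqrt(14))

Multiply numerator and denominator by -3*sqrt(21) + 4*sqrt(14).
Denominator becomes 35; numerator becomes -9*sqrt(21) + 12*sqrt(14).

(-9*sqrt(21) + 12*sqrt(14))/35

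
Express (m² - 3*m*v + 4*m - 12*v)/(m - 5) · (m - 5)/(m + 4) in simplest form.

m - 3*v

Factor: m² - 3*m*v + 4*m - 12*v = (m - 3*v)·(m + 4)
Cancel the common factors (m + 4), (m - 5).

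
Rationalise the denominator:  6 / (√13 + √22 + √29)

Group as (√22 + √29) + √13; multiply by (√22 + √29) - √13, then rationalise the remaining surd.

(-3*√8294 + 9*√29 + 30*√22 + 57*√13)/277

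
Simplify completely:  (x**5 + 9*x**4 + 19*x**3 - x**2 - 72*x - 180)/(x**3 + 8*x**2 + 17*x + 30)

Factor: x**5 + 9*x**4 + 19*x**3 - x**2 - 72*x - 180 = (x - 2)*(x + 6)*(x + 3)*(x**2 + 2*x + 5);  x**3 + 8*x**2 + 17*x + 30 = (x**2 + 2*x + 5)*(x + 6)
Cancel the common factors (x**2 + 2*x + 5), (x + 6).

x**2 + x - 6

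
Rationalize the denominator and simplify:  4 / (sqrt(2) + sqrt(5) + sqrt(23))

Group as (sqrt(2) + sqrt(5)) + sqrt(23); multiply by (sqrt(2) + sqrt(5)) - sqrt(23), then rationalise the remaining surd.

(-10*sqrt(5) - 13*sqrt(2) + sqrt(230) + 8*sqrt(23))/27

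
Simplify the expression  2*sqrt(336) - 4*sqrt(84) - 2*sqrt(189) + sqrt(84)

2*sqrt(336) = 8*sqrt(21); 4*sqrt(84) = 8*sqrt(21); 2*sqrt(189) = 6*sqrt(21); sqrt(84) = 2*sqrt(21)
Combine: (8 - 8 - 6 + 2)·sqrt(21) = -4*sqrt(21)

-4*sqrt(21)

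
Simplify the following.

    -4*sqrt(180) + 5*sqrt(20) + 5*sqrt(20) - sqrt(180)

4*sqrt(180) = 24*sqrt(5); 5*sqrt(20) = 10*sqrt(5); 5*sqrt(20) = 10*sqrt(5); sqrt(180) = 6*sqrt(5)
Combine: (-24 + 10 + 10 - 6)·sqrt(5) = -10*sqrt(5)

-10*sqrt(5)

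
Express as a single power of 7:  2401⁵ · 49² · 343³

7^33

2401⁵ = 7^20; 49² = 7^4; 343³ = 7^9
Combine exponents: 7^33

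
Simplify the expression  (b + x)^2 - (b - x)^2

4*b*x

Binomially expand both and collect terms in b, x.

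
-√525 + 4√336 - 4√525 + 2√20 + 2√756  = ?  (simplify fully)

4*√5 + 3*√21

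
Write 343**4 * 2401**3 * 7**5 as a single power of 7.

7**29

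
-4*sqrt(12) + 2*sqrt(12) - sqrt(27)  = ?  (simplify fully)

-7*sqrt(3)

4*sqrt(12) = 8*sqrt(3); 2*sqrt(12) = 4*sqrt(3); sqrt(27) = 3*sqrt(3)
Combine: (-8 + 4 - 3)·sqrt(3) = -7*sqrt(3)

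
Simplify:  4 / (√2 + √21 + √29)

(-2*√1218 - 6*√29 + 10*√21 + 48*√2)/33

Group as (√21 + √29) + √2; multiply by (√21 + √29) - √2, then rationalise the remaining surd.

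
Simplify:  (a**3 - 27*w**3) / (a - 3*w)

a**2 + 3*a*w + 9*w**2

Factor as (a-b)(a**2+ab+b**2) with a=a, b=(3*w).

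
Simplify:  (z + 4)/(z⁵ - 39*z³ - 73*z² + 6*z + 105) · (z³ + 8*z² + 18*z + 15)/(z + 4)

1/(z² - 8*z + 7)

Factor: z⁵ - 39*z³ - 73*z² + 6*z + 105 = (z² + 3*z + 3)·(z + 5)·(z - 1)·(z - 7);  z³ + 8*z² + 18*z + 15 = (z² + 3*z + 3)·(z + 5)
Cancel the common factors (z² + 3*z + 3), (z + 5), (z + 4).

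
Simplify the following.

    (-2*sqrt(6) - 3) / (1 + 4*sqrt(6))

(-9 - 2*sqrt(6))/19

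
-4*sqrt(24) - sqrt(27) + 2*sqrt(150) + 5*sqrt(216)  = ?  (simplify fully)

-3*sqrt(3) + 32*sqrt(6)

4*sqrt(24) = 8*sqrt(6); sqrt(27) = 3*sqrt(3); 2*sqrt(150) = 10*sqrt(6); 5*sqrt(216) = 30*sqrt(6)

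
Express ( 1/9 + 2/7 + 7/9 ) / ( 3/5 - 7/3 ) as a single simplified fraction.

Numerator: 1/9 + 2/7 + 7/9 = 74/63
Denominator: 3/5 - 7/3 = -26/15
Divide: (74/63) · (-15/26) = -185/273

-185/273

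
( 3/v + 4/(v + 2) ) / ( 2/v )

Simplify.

Numerator: 3/v + 4/(v + 2) = (7*v + 6)/(v^2 + 2*v)
Denominator: 2/v = 2/v
Divide: ((7*v + 6)/(v^2 + 2*v)) · (v/2) = (7*v + 6)/(2*v + 4)

(7*v + 6)/(2*v + 4)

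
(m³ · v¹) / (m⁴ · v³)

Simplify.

1/(m*v²)

Quotient: (m^-1) · (v^-2)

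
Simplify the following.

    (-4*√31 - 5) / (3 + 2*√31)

Multiply numerator and denominator by -2*√31 + 3.
Denominator becomes -115; numerator becomes -2*√31 + 233.

(-233 + 2*√31)/115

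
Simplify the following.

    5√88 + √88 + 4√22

5√88 = 10*√22; √88 = 2*√22; 4√22 = 4*√22
Combine: (10 + 2 + 4)·√22 = 16*√22

16*√22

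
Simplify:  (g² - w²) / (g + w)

Difference of squares: factor out (g + w).

g - w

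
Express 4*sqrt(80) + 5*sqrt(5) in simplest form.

21*sqrt(5)

4*sqrt(80) = 16*sqrt(5); 5*sqrt(5) = 5*sqrt(5)
Combine: (16 + 5)·sqrt(5) = 21*sqrt(5)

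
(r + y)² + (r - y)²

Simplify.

Binomially expand both and collect terms in r, y.

2*r² + 2*y²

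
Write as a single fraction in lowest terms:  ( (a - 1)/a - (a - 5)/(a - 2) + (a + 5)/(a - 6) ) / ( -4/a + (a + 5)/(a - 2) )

Numerator: (a - 1)/a - (a - 5)/(a - 2) + (a + 5)/(a - 6) = (a**3 + 5*a**2 - 20*a - 12)/(a**3 - 8*a**2 + 12*a)
Denominator: -4/a + (a + 5)/(a - 2) = (a**2 + a + 8)/(a**2 - 2*a)
Divide: ((a**3 + 5*a**2 - 20*a - 12)/(a**3 - 8*a**2 + 12*a)) · ((a**2 - 2*a)/(a**2 + a + 8)) = (a**3 + 5*a**2 - 20*a - 12)/(a**3 - 5*a**2 + 2*a - 48)

(a**3 + 5*a**2 - 20*a - 12)/(a**3 - 5*a**2 + 2*a - 48)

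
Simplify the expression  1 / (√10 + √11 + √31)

(-√3410 - 5*√31 + 15*√11 + 16*√10)/170

Group as (√10 + √11) + √31; multiply by (√10 + √11) - √31, then rationalise the remaining surd.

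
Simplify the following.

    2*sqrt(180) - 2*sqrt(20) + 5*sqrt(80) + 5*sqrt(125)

2*sqrt(180) = 12*sqrt(5); 2*sqrt(20) = 4*sqrt(5); 5*sqrt(80) = 20*sqrt(5); 5*sqrt(125) = 25*sqrt(5)
Combine: (12 - 4 + 20 + 25)·sqrt(5) = 53*sqrt(5)

53*sqrt(5)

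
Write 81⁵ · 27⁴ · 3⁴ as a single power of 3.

3^36

81⁵ = 3^20; 27⁴ = 3^12; 3⁴ = 3^4
Combine exponents: 3^36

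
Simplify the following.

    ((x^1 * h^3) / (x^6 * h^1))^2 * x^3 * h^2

h^6/x^7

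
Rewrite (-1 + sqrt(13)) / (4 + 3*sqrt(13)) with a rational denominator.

Multiply numerator and denominator by -3*sqrt(13) + 4.
Denominator becomes -101; numerator becomes -43 + 7*sqrt(13).

(-7*sqrt(13) + 43)/101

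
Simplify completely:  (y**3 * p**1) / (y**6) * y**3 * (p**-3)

Quotient: (y**-3) * p**1
Multiply by y**3 * (p**-3): add exponents.

p**(-2)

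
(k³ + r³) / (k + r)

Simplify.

Apply the sum-of-cubes factorisation and cancel (k + r).

k² - k*r + r²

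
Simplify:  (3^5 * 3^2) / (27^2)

3^5 = 3^5; 3^2 = 3^2; 27^2 = 3^6
Combine exponents: 3^1

3^1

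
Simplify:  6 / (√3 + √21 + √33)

Group as (√3 + √21) + √33; multiply by (√3 + √21) - √33, then rationalise the remaining surd.

(-4*√231 - 6*√33 + 10*√21 + 34*√3)/19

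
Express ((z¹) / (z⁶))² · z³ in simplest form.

z^(-7)

Inside the bracket: (z^-5)
Raise to the power 2: (z^-10)
Multiply by z³: add exponents.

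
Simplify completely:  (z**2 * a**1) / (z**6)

Quotient: (z**-4) * a**1

a/z**4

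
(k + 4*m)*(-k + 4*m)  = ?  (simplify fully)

Product of conjugates: (P+Q)(P-Q) = P^2 - Q^2.

-k^2 + 16*m^2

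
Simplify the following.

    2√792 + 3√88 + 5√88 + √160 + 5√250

29*√10 + 28*√22

2√792 = 12*√22; 3√88 = 6*√22; 5√88 = 10*√22; √160 = 4*√10; 5√250 = 25*√10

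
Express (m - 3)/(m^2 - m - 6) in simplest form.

1/(m + 2)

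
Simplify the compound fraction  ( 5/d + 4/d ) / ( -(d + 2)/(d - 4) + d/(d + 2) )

(-9*d^2 + 18*d + 72)/(8*d^2 + 4*d)

Numerator: 5/d + 4/d = 9/d
Denominator: -(d + 2)/(d - 4) + d/(d + 2) = (-8*d - 4)/(d^2 - 2*d - 8)
Divide: (9/d) · ((d^2 - 2*d - 8)/(-8*d - 4)) = (-9*d^2 + 18*d + 72)/(8*d^2 + 4*d)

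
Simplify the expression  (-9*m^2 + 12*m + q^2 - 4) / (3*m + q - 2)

Difference of squares: factor out (3*m + q - 2).

-3*m + q + 2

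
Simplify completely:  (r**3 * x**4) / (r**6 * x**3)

x/r**3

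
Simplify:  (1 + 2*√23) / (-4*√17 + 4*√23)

Multiply numerator and denominator by 4*√17 + 4*√23.
Denominator becomes 96; numerator becomes 4*√17 + 4*√23 + 8*√391 + 184.

(√17 + √23 + 2*√391 + 46)/24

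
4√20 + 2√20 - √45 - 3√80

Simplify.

-3*√5

4√20 = 8*√5; 2√20 = 4*√5; √45 = 3*√5; 3√80 = 12*√5
Combine: (8 + 4 - 3 - 12)·√5 = -3*√5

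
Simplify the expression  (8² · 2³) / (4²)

8² = 2^6; 2³ = 2^3; 4² = 2^4
Combine exponents: 2^5

2^5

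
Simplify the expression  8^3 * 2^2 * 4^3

8^3 = 2^9; 2^2 = 2^2; 4^3 = 2^6
Combine exponents: 2^17

2^17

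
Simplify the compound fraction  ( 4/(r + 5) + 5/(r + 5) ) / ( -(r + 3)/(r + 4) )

Numerator: 4/(r + 5) + 5/(r + 5) = 9/(r + 5)
Denominator: -(r + 3)/(r + 4) = (-r - 3)/(r + 4)
Divide: (9/(r + 5)) · ((r + 4)/(-r - 3)) = (-9*r - 36)/(r**2 + 8*r + 15)

(-9*r - 36)/(r**2 + 8*r + 15)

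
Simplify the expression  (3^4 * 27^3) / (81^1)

3^9

3^4 = 3^4; 27^3 = 3^9; 81^1 = 3^4
Combine exponents: 3^9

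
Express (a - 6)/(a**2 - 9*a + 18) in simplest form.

1/(a - 3)

Factor: a**2 - 9*a + 18 = (a - 6)*(a - 3)
Cancel the common factor (a - 6).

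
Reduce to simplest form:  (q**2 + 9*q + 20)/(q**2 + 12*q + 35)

Factor: q**2 + 9*q + 20 = (q + 5)*(q + 4);  q**2 + 12*q + 35 = (q + 7)*(q + 5)
Cancel the common factor (q + 5).

(q + 4)/(q + 7)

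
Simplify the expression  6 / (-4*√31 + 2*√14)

(-6*√31 - 3*√14)/110

Multiply numerator and denominator by 2*√14 + 4*√31.
Denominator becomes -440; numerator becomes 12*√14 + 24*√31.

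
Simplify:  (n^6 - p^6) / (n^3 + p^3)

Factor n^6 - p^6 and cancel (n^3 + p^3).

n^3 - p^3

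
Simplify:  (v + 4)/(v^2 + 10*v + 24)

Factor: v^2 + 10*v + 24 = (v + 4)*(v + 6)
Cancel the common factor (v + 4).

1/(v + 6)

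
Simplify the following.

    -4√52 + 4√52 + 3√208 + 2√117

4√52 = 8*√13; 4√52 = 8*√13; 3√208 = 12*√13; 2√117 = 6*√13
Combine: (-8 + 8 + 12 + 6)·√13 = 18*√13

18*√13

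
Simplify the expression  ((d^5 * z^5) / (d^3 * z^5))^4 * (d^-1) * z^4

Inside the bracket: d^2
Raise to the power 4: d^8
Multiply by (d^-1) * z^4: add exponents.

d^7*z^4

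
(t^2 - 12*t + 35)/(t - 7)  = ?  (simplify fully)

t - 5

Factor: t^2 - 12*t + 35 = (t - 7)*(t - 5)
Cancel the common factor (t - 7).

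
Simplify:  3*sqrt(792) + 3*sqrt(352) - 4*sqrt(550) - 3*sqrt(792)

3*sqrt(792) = 18*sqrt(22); 3*sqrt(352) = 12*sqrt(22); 4*sqrt(550) = 20*sqrt(22); 3*sqrt(792) = 18*sqrt(22)
Combine: (18 + 12 - 20 - 18)·sqrt(22) = -8*sqrt(22)

-8*sqrt(22)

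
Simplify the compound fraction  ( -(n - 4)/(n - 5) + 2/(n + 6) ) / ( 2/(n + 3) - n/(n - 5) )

(n³ + 3*n² - 14*n - 42)/(n³ + 7*n² + 16*n + 60)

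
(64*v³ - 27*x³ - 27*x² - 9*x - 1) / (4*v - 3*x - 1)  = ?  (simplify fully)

Factor as (a-b)(a^2+ab+b^2) with a=(4*v), b=(3*x + 1).

16*v² + 12*v*x + 4*v + 9*x² + 6*x + 1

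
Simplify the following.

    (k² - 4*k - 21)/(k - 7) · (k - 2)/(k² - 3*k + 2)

(k + 3)/(k - 1)

Factor: k² - 4*k - 21 = (k + 3)·(k - 7);  k² - 3*k + 2 = (k - 2)·(k - 1)
Cancel the common factors (k - 7), (k - 2).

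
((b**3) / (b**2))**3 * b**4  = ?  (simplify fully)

Inside the bracket: b**1
Raise to the power 3: b**3
Multiply by b**4: add exponents.

b**7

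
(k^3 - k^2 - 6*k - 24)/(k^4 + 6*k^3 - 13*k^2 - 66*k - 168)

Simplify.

Factor: k^3 - k^2 - 6*k - 24 = (k - 4)*(k^2 + 3*k + 6);  k^4 + 6*k^3 - 13*k^2 - 66*k - 168 = (k^2 + 3*k + 6)*(k - 4)*(k + 7)
Cancel the common factors (k^2 + 3*k + 6), (k - 4).

1/(k + 7)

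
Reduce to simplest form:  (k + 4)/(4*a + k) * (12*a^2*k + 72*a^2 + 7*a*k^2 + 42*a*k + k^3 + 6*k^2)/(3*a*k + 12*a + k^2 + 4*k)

k + 6

Factor: 12*a^2*k + 72*a^2 + 7*a*k^2 + 42*a*k + k^3 + 6*k^2 = (4*a + k)*(k + 6)*(3*a + k);  3*a*k + 12*a + k^2 + 4*k = (3*a + k)*(k + 4)
Cancel the common factors (k + 4), (3*a + k), (4*a + k).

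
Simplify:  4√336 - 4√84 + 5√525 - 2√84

29*√21

4√336 = 16*√21; 4√84 = 8*√21; 5√525 = 25*√21; 2√84 = 4*√21
Combine: (16 - 8 + 25 - 4)·√21 = 29*√21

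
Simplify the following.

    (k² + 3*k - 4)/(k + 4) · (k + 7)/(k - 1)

k + 7

Factor: k² + 3*k - 4 = (k - 1)·(k + 4)
Cancel the common factors (k - 1), (k + 4).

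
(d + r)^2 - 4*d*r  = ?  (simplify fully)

Expanding gives d^2 - 2*d*r + r^2, a perfect square.

(d - r)^2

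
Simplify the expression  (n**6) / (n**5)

n

Quotient: n**1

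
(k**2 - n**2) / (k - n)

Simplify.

k + n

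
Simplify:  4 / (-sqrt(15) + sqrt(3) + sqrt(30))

Group as (sqrt(3) + sqrt(30)) - sqrt(15); multiply by (sqrt(3) + sqrt(30)) + sqrt(15), then rationalise the remaining surd.

(-6*sqrt(15) - 4*sqrt(30) + 14*sqrt(3) + 10*sqrt(6))/3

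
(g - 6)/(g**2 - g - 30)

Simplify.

Factor: g**2 - g - 30 = (g - 6)*(g + 5)
Cancel the common factor (g - 6).

1/(g + 5)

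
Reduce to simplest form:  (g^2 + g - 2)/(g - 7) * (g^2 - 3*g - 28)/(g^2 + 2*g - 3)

(g^2 + 6*g + 8)/(g + 3)

Factor: g^2 + g - 2 = (g - 1)*(g + 2);  g^2 - 3*g - 28 = (g + 4)*(g - 7);  g^2 + 2*g - 3 = (g + 3)*(g - 1)
Cancel the common factors (g - 1), (g - 7).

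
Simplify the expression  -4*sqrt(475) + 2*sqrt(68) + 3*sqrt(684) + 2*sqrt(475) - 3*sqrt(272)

-8*sqrt(17) + 8*sqrt(19)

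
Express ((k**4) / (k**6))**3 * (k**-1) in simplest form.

Inside the bracket: (k**-2)
Raise to the power 3: (k**-6)
Multiply by (k**-1): add exponents.

k**(-7)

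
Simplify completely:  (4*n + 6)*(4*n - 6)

16*n^2 - 36

Difference of squares with P = 4*n, Q = 6.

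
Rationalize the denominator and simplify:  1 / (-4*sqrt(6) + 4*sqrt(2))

Multiply numerator and denominator by 4*sqrt(2) + 4*sqrt(6).
Denominator becomes -64; numerator becomes 4*sqrt(2) + 4*sqrt(6).

(-sqrt(6) - sqrt(2))/16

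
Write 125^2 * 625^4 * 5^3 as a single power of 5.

5^25

125^2 = 5^6; 625^4 = 5^16; 5^3 = 5^3
Combine exponents: 5^25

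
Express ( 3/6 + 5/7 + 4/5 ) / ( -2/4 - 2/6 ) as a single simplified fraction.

-423/175

Numerator: 3/6 + 5/7 + 4/5 = 141/70
Denominator: -2/4 - 2/6 = -5/6
Divide: (141/70) · (-6/5) = -423/175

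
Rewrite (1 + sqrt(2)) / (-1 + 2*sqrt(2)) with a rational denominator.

Multiply numerator and denominator by -2*sqrt(2) - 1.
Denominator becomes -7; numerator becomes -5 - 3*sqrt(2).

(3*sqrt(2) + 5)/7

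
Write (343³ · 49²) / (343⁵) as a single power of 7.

7^(-2)

343³ = 7^9; 49² = 7^4; 343⁵ = 7^15
Combine exponents: 7^(-2)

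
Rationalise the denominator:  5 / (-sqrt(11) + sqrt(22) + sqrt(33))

(-10*sqrt(11) + 5*sqrt(22) + 5*sqrt(66))/44

Group as (sqrt(22) + sqrt(33)) - sqrt(11); multiply by (sqrt(22) + sqrt(33)) + sqrt(11), then rationalise the remaining surd.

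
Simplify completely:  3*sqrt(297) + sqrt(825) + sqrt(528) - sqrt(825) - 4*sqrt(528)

3*sqrt(297) = 9*sqrt(33); sqrt(825) = 5*sqrt(33); sqrt(528) = 4*sqrt(33); sqrt(825) = 5*sqrt(33); 4*sqrt(528) = 16*sqrt(33)
Combine: (9 + 5 + 4 - 5 - 16)·sqrt(33) = -3*sqrt(33)

-3*sqrt(33)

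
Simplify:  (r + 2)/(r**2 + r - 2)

1/(r - 1)

Factor: r**2 + r - 2 = (r - 1)*(r + 2)
Cancel the common factor (r + 2).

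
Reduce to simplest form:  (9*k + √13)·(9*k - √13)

81*k² - 13

(9*k)^2 - (√13)^2 = 81*k² - 13.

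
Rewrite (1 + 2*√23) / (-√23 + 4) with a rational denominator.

Multiply numerator and denominator by 4 + √23.
Denominator becomes -7; numerator becomes 9*√23 + 50.

(-50 - 9*√23)/7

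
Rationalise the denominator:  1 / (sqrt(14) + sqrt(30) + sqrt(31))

Group as (sqrt(30) + sqrt(31)) + sqrt(14); multiply by (sqrt(30) + sqrt(31)) - sqrt(14), then rationalise the remaining surd.

(-4*sqrt(3255) + 13*sqrt(31) + 15*sqrt(30) + 47*sqrt(14))/1511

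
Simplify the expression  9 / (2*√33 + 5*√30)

(-6*√33 + 15*√30)/206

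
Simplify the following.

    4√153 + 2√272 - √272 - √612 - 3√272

-2*√17

4√153 = 12*√17; 2√272 = 8*√17; √272 = 4*√17; √612 = 6*√17; 3√272 = 12*√17
Combine: (12 + 8 - 4 - 6 - 12)·√17 = -2*√17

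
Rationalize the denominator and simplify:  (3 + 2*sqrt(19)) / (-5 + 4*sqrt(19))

(22*sqrt(19) + 167)/279

Multiply numerator and denominator by -4*sqrt(19) - 5.
Denominator becomes -279; numerator becomes -167 - 22*sqrt(19).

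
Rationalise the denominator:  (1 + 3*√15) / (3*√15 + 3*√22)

(-45 - √15 + √22 + 3*√330)/21

Multiply numerator and denominator by -3*√22 + 3*√15.
Denominator becomes -63; numerator becomes -9*√330 - 3*√22 + 3*√15 + 135.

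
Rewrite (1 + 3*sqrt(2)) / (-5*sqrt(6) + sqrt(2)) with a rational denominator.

Multiply numerator and denominator by sqrt(2) + 5*sqrt(6).
Denominator becomes -148; numerator becomes sqrt(2) + 6 + 5*sqrt(6) + 30*sqrt(3).

(-30*sqrt(3) - 5*sqrt(6) - 6 - sqrt(2))/148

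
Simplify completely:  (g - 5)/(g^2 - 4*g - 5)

Factor: g^2 - 4*g - 5 = (g - 5)*(g + 1)
Cancel the common factor (g - 5).

1/(g + 1)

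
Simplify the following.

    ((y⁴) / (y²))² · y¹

Inside the bracket: y²
Raise to the power 2: y⁴
Multiply by y¹: add exponents.

y⁵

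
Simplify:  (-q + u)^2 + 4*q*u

After expansion: q^2 + 2*q*u + u^2 — a perfect-square trinomial.

(q + u)^2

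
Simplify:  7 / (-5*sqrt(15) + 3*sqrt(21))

Multiply numerator and denominator by 3*sqrt(21) + 5*sqrt(15).
Denominator becomes -186; numerator becomes 21*sqrt(21) + 35*sqrt(15).

(-35*sqrt(15) - 21*sqrt(21))/186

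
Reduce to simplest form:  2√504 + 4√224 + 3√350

2√504 = 12*√14; 4√224 = 16*√14; 3√350 = 15*√14
Combine: (12 + 16 + 15)·√14 = 43*√14

43*√14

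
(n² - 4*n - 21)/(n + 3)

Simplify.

Factor: n² - 4*n - 21 = (n + 3)·(n - 7)
Cancel the common factor (n + 3).

n - 7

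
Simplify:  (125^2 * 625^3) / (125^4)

125^2 = 5^6; 625^3 = 5^12; 125^4 = 5^12
Combine exponents: 5^6

5^6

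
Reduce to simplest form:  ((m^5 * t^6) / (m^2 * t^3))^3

m^9*t^9

Inside the bracket: m^3 * t^3
Raise to the power 3: m^9 * t^9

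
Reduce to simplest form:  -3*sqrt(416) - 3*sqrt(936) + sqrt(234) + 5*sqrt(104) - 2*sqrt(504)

-17*sqrt(26) - 12*sqrt(14)

3*sqrt(416) = 12*sqrt(26); 3*sqrt(936) = 18*sqrt(26); sqrt(234) = 3*sqrt(26); 5*sqrt(104) = 10*sqrt(26); 2*sqrt(504) = 12*sqrt(14)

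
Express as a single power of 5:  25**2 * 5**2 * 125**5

25**2 = 5**4; 5**2 = 5**2; 125**5 = 5**15
Combine exponents: 5**21

5**21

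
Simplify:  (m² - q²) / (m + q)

m - q

Difference of squares: factor out (m + q).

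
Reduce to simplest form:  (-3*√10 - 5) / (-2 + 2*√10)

Multiply numerator and denominator by -2*√10 - 2.
Denominator becomes -36; numerator becomes 16*√10 + 70.

(-35 - 8*√10)/18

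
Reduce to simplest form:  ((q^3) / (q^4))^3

q^(-3)

Inside the bracket: (q^-1)
Raise to the power 3: (q^-3)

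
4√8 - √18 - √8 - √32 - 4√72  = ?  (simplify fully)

-25*√2

4√8 = 8*√2; √18 = 3*√2; √8 = 2*√2; √32 = 4*√2; 4√72 = 24*√2
Combine: (8 - 3 - 2 - 4 - 24)·√2 = -25*√2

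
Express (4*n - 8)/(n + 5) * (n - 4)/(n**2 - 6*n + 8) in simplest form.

Factor: 4*n - 8 = 4*(n - 2);  n**2 - 6*n + 8 = (n - 2)*(n - 4)
Cancel the common factors (n - 2), (n - 4).

4/(n + 5)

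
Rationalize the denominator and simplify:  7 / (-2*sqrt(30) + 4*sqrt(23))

(7*sqrt(30) + 14*sqrt(23))/124

Multiply numerator and denominator by 2*sqrt(30) + 4*sqrt(23).
Denominator becomes 248; numerator becomes 14*sqrt(30) + 28*sqrt(23).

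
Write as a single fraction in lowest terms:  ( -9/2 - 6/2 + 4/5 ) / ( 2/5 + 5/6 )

-201/37

Numerator: -9/2 - 6/2 + 4/5 = -67/10
Denominator: 2/5 + 5/6 = 37/30
Divide: (-67/10) · (30/37) = -201/37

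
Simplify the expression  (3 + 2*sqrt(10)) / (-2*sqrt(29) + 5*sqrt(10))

Multiply numerator and denominator by 2*sqrt(29) + 5*sqrt(10).
Denominator becomes 134; numerator becomes 6*sqrt(29) + 15*sqrt(10) + 4*sqrt(290) + 100.

(6*sqrt(29) + 15*sqrt(10) + 4*sqrt(290) + 100)/134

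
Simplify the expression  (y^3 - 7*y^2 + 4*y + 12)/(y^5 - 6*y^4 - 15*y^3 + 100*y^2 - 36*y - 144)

1/(y^2 + y - 12)

Factor: y^3 - 7*y^2 + 4*y + 12 = (y - 6)*(y - 2)*(y + 1);  y^5 - 6*y^4 - 15*y^3 + 100*y^2 - 36*y - 144 = (y + 4)*(y - 2)*(y + 1)*(y - 3)*(y - 6)
Cancel the common factors (y + 1), (y - 2), (y - 6).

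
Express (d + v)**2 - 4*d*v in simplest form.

(d - v)**2

Expanding gives d**2 - 2*d*v + v**2, a perfect square.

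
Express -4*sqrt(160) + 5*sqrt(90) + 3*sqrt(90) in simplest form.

4*sqrt(160) = 16*sqrt(10); 5*sqrt(90) = 15*sqrt(10); 3*sqrt(90) = 9*sqrt(10)
Combine: (-16 + 15 + 9)·sqrt(10) = 8*sqrt(10)

8*sqrt(10)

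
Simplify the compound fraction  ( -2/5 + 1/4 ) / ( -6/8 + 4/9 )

Numerator: -2/5 + 1/4 = -3/20
Denominator: -6/8 + 4/9 = -11/36
Divide: (-3/20) · (-36/11) = 27/55

27/55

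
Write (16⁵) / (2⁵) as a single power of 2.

2^15

16⁵ = 2^20; 2⁵ = 2^5
Combine exponents: 2^15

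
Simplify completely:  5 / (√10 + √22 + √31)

Group as (√10 + √31) + √22; multiply by (√10 + √31) - √22, then rationalise the remaining surd.

(-20*√1705 + 5*√31 + 95*√22 + 215*√10)/879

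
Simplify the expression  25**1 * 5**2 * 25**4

25**1 = 5**2; 5**2 = 5**2; 25**4 = 5**8
Combine exponents: 5**12

5**12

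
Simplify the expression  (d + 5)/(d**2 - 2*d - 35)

1/(d - 7)

Factor: d**2 - 2*d - 35 = (d - 7)*(d + 5)
Cancel the common factor (d + 5).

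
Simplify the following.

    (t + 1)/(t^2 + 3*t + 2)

1/(t + 2)

Factor: t^2 + 3*t + 2 = (t + 2)*(t + 1)
Cancel the common factor (t + 1).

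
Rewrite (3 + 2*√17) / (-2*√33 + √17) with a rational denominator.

Multiply numerator and denominator by √17 + 2*√33.
Denominator becomes -115; numerator becomes 3*√17 + 34 + 6*√33 + 4*√561.

(-4*√561 - 6*√33 - 34 - 3*√17)/115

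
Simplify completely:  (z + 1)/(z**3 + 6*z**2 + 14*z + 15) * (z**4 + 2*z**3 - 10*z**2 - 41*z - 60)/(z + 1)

z - 4

Factor: z**3 + 6*z**2 + 14*z + 15 = (z + 3)*(z**2 + 3*z + 5);  z**4 + 2*z**3 - 10*z**2 - 41*z - 60 = (z + 3)*(z - 4)*(z**2 + 3*z + 5)
Cancel the common factors (z**2 + 3*z + 5), (z + 1), (z + 3).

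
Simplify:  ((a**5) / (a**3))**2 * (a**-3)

Inside the bracket: a**2
Raise to the power 2: a**4
Multiply by (a**-3): add exponents.

a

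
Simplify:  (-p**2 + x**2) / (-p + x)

p + x

Factor x**2 - p**2 and cancel (-p + x).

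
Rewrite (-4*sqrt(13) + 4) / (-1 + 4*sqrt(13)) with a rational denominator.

Multiply numerator and denominator by -4*sqrt(13) - 1.
Denominator becomes -207; numerator becomes -12*sqrt(13) + 204.

(-68 + 4*sqrt(13))/69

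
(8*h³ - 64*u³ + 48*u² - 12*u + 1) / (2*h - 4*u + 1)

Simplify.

4*h² + 8*h*u - 2*h + 16*u² - 8*u + 1

(2*h)^3 - (4*u - 1)^3 = (2*h - 4*u + 1)(4*h² + 8*h*u - 2*h + 16*u² - 8*u + 1).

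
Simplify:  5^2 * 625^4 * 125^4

5^2 = 5^2; 625^4 = 5^16; 125^4 = 5^12
Combine exponents: 5^30

5^30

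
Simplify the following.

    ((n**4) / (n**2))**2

n**4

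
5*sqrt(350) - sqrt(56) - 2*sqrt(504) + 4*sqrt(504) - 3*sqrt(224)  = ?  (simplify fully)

23*sqrt(14)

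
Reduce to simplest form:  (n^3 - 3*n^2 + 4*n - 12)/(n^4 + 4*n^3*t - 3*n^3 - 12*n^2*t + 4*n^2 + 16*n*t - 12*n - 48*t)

1/(n + 4*t)

Factor: n^3 - 3*n^2 + 4*n - 12 = (n - 3)*(n^2 + 4);  n^4 + 4*n^3*t - 3*n^3 - 12*n^2*t + 4*n^2 + 16*n*t - 12*n - 48*t = (n - 3)*(n^2 + 4)*(n + 4*t)
Cancel the common factors (n^2 + 4), (n - 3).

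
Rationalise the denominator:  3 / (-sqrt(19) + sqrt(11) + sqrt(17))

(-27*sqrt(19) + 39*sqrt(17) + 75*sqrt(11) + 6*sqrt(3553))/667

Group as (sqrt(11) + sqrt(17)) - sqrt(19); multiply by (sqrt(11) + sqrt(17)) + sqrt(19), then rationalise the remaining surd.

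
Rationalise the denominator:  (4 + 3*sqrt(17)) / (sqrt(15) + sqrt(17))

(-3*sqrt(255) - 4*sqrt(15) + 4*sqrt(17) + 51)/2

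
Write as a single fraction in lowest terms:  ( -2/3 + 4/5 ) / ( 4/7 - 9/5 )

-14/129

Numerator: -2/3 + 4/5 = 2/15
Denominator: 4/7 - 9/5 = -43/35
Divide: (2/15) · (-35/43) = -14/129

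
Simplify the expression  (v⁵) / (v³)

v²

Quotient: v²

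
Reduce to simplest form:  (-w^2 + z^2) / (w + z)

Difference of squares: factor out (w + z).

-w + z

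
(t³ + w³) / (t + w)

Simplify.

t² - t*w + w²

Factor as (a+b)(a^2-ab+b^2) with a=w, b=t.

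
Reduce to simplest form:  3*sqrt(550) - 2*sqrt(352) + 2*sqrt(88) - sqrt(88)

9*sqrt(22)

3*sqrt(550) = 15*sqrt(22); 2*sqrt(352) = 8*sqrt(22); 2*sqrt(88) = 4*sqrt(22); sqrt(88) = 2*sqrt(22)
Combine: (15 - 8 + 4 - 2)·sqrt(22) = 9*sqrt(22)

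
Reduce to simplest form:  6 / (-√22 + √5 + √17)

Group as (√5 + √17) - √22; multiply by (√5 + √17) + √22, then rationalise the remaining surd.

(15*√17 + 51*√5 + 3*√1870)/85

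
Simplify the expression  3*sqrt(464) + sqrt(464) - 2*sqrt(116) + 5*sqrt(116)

3*sqrt(464) = 12*sqrt(29); sqrt(464) = 4*sqrt(29); 2*sqrt(116) = 4*sqrt(29); 5*sqrt(116) = 10*sqrt(29)
Combine: (12 + 4 - 4 + 10)·sqrt(29) = 22*sqrt(29)

22*sqrt(29)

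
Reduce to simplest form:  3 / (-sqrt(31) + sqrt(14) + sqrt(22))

Group as (sqrt(14) + sqrt(22)) - sqrt(31); multiply by (sqrt(14) + sqrt(22)) + sqrt(31), then rationalise the remaining surd.

(-15*sqrt(31) + 69*sqrt(22) + 117*sqrt(14) + 12*sqrt(2387))/1207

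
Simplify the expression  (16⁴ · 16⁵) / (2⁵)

16⁴ = 2^16; 16⁵ = 2^20; 2⁵ = 2^5
Combine exponents: 2^31

2^31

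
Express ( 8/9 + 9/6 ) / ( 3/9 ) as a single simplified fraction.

43/6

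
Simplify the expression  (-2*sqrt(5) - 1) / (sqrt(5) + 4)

Multiply numerator and denominator by -sqrt(5) + 4.
Denominator becomes 11; numerator becomes -7*sqrt(5) + 6.

(-7*sqrt(5) + 6)/11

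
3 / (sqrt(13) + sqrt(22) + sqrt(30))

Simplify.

(-4*sqrt(2145) + 5*sqrt(30) + 21*sqrt(22) + 39*sqrt(13))/373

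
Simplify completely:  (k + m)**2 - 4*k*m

(k - m)**2

Expand the square and combine the 4*k*m term.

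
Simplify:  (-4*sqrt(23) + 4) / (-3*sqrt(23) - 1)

(-8*sqrt(23) + 140)/103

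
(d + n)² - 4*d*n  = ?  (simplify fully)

Expand the square and combine the 4*d*n term.

(d - n)²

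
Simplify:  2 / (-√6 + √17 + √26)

(-74*√6 - 6*√26 + 30*√17 + 8*√663)/399

Group as (√17 + √26) - √6; multiply by (√17 + √26) + √6, then rationalise the remaining surd.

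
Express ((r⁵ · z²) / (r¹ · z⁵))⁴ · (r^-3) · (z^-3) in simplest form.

Inside the bracket: r⁴ · (z^-3)
Raise to the power 4: r^16 · (z^-12)
Multiply by (r^-3) · (z^-3): add exponents.

r^13/z^15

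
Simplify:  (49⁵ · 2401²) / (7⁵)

7^13

49⁵ = 7^10; 2401² = 7^8; 7⁵ = 7^5
Combine exponents: 7^13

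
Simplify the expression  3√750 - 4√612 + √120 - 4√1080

3√750 = 15*√30; 4√612 = 24*√17; √120 = 2*√30; 4√1080 = 24*√30

-24*√17 - 7*√30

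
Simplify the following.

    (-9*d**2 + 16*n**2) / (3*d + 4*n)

-3*d + 4*n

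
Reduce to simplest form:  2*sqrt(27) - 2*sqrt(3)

2*sqrt(27) = 6*sqrt(3); 2*sqrt(3) = 2*sqrt(3)
Combine: (6 - 2)·sqrt(3) = 4*sqrt(3)

4*sqrt(3)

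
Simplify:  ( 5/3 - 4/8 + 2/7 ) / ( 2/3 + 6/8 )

122/119

Numerator: 5/3 - 4/8 + 2/7 = 61/42
Denominator: 2/3 + 6/8 = 17/12
Divide: (61/42) · (12/17) = 122/119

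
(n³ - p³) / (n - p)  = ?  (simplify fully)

n² + n*p + p²

n^3 - p^3 = (n - p)(n² + n*p + p²).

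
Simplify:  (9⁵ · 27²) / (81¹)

3^12

9⁵ = 3^10; 27² = 3^6; 81¹ = 3^4
Combine exponents: 3^12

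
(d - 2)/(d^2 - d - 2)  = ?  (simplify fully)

Factor: d^2 - d - 2 = (d + 1)*(d - 2)
Cancel the common factor (d - 2).

1/(d + 1)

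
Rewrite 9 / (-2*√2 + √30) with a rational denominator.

(18*√2 + 9*√30)/22

Multiply numerator and denominator by 2*√2 + √30.
Denominator becomes 22; numerator becomes 18*√2 + 9*√30.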